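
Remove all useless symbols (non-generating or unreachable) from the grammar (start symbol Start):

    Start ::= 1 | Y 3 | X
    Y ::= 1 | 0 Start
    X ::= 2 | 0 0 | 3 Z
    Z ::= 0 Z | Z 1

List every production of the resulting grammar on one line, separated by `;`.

Start ::= 1 | Y 3 | X; Y ::= 1 | 0 Start; X ::= 2 | 0 0

Generating nonterminals: {Start, X, Y}.
Reachable from Start after that: {Start, X, Y}.
Removed useless symbols: {Z} and every production mentioning them.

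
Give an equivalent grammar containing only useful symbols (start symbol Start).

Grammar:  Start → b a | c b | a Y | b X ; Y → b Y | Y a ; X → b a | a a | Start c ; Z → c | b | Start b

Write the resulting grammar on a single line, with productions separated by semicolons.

Generating nonterminals: {Start, X, Z}.
Reachable from Start after that: {Start, X}.
Removed useless symbols: {Y, Z} and every production mentioning them.

Start → b a | c b | b X; X → b a | a a | Start c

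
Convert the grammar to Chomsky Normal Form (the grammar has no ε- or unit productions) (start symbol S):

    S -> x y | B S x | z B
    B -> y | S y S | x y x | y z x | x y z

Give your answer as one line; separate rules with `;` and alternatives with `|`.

Introduce a nonterminal for each terminal appearing in a rule of length ≥ 2: X1 → x, X2 → y, X3 → z.
Binarize each right-hand side of length ≥ 3 by chaining fresh nonterminals (Y1, Y2, …): affected rules were S → B S X1; B → S X2 S; B → X1 X2 X1; B → X2 X3 X1.

S -> X1 X2 | B Y1 | X3 B; B -> y | S Y2 | X1 Y3 | X2 Y4 | X1 Y5; X1 -> x; X2 -> y; X3 -> z; Y1 -> S X1; Y2 -> X2 S; Y3 -> X2 X1; Y4 -> X3 X1; Y5 -> X2 X3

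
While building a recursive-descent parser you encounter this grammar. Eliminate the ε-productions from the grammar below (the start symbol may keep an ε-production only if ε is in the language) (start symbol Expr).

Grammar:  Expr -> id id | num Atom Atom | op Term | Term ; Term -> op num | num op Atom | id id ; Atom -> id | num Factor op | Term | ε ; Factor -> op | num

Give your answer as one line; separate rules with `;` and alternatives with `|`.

Expr -> id id | num Atom Atom | num Atom | num | op Term | Term; Term -> op num | num op Atom | num op | id id; Atom -> id | num Factor op | Term; Factor -> op | num

Nullable nonterminals: {Atom}.
ε ∉ L(G), so no ε-production is kept.
For each production, add variants omitting each subset of nullable occurrences: Expr → num Atom Atom gives num Atom Atom | num Atom | num. Term → num op Atom gives num op Atom | num op.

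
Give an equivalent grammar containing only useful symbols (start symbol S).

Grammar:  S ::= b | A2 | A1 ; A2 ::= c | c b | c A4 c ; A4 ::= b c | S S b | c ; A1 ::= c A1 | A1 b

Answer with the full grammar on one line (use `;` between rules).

Generating nonterminals: {A2, A4, S}.
Reachable from S after that: {A2, A4, S}.
Removed useless symbols: {A1} and every production mentioning them.

S ::= b | A2; A2 ::= c | c b | c A4 c; A4 ::= b c | S S b | c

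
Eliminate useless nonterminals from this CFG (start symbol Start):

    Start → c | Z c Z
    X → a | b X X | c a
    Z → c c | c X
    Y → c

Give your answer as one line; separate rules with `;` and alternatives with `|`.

Generating nonterminals: {Start, X, Y, Z}.
Reachable from Start after that: {Start, X, Z}.
Removed useless symbols: {Y} and every production mentioning them.

Start → c | Z c Z; X → a | b X X | c a; Z → c c | c X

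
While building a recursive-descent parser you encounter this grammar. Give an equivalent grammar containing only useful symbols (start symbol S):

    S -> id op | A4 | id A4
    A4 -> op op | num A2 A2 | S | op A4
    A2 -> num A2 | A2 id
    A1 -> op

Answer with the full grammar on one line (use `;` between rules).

S -> id op | A4 | id A4; A4 -> op op | S | op A4

Generating nonterminals: {A1, A4, S}.
Reachable from S after that: {A4, S}.
Removed useless symbols: {A1, A2} and every production mentioning them.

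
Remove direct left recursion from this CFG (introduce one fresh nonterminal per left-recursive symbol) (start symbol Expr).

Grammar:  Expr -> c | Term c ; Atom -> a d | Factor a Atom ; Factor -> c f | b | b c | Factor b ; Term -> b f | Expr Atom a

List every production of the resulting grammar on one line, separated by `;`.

Expr -> c | Term c; Atom -> a d | Factor a Atom; Factor -> c f Factor1 | b Factor1 | b c Factor1; Term -> b f | Expr Atom a; Factor1 -> b Factor1 | ε

Factor is directly left-recursive.
For Factor: α = {b}, β = {c f, b, b c}. Rewrite as Factor → β Factor1 and Factor1 → α Factor1 | ε.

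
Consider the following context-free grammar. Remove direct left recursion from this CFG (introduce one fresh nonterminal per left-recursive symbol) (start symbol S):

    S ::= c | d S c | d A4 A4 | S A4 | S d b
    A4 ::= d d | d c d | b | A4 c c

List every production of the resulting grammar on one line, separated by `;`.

S ::= c S' | d S c S' | d A4 A4 S'; A4 ::= d d A4' | d c d A4' | b A4'; S' ::= A4 S' | d b S' | ε; A4' ::= c c A4' | ε

Directly left-recursive nonterminals: S, A4.
For S: α = {A4, d b}, β = {c, d S c, d A4 A4}. Rewrite as S → β S' and S' → α S' | ε.
For A4: α = {c c}, β = {d d, d c d, b}. Rewrite as A4 → β A4' and A4' → α A4' | ε.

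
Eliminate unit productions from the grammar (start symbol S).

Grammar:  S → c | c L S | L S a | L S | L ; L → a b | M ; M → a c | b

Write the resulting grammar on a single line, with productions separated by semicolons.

Unit pairs: L ⇒* {M}; S ⇒* {L, M}.
For each unit pair (A, B), copy every non-unit production of B to A, then drop all unit productions.

S → a b | c | c L S | L S a | L S | a c | b; L → a b | a c | b; M → a c | b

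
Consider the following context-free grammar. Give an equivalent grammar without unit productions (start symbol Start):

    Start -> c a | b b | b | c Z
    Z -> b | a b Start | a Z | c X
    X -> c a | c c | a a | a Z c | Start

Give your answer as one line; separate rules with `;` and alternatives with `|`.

Unit pairs: X ⇒* {Start}.
For every A with A ⇒* B via unit rules, add B's non-unit alternatives to A; then delete every rule of the form X → Y.

Start -> c a | b b | b | c Z; Z -> b | a b Start | a Z | c X; X -> c a | b b | b | c Z | c c | a a | a Z c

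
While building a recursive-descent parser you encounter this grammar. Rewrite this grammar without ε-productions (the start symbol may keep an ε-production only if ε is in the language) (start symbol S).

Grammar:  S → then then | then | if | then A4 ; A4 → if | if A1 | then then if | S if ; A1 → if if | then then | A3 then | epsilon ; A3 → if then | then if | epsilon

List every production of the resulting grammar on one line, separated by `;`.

The nullable symbols are {A1, A3}.
ε ∉ L(G), so no ε-production is kept.
For each production, add variants omitting each subset of nullable occurrences: A1 → A3 then gives A3 then | then.

S → then then | then | if | then A4; A4 → if | if A1 | then then if | S if; A1 → if if | then then | A3 then | then; A3 → if then | then if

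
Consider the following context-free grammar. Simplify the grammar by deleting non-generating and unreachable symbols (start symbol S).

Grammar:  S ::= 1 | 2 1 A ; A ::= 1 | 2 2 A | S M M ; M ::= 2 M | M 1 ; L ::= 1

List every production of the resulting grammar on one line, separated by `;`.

Generating nonterminals: {A, L, S}.
Reachable from S after that: {A, S}.
Removed useless symbols: {L, M} and every production mentioning them.

S ::= 1 | 2 1 A; A ::= 1 | 2 2 A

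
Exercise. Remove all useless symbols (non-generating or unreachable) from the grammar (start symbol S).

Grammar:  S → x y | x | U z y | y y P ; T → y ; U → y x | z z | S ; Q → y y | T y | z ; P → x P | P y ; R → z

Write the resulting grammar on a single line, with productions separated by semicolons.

S → x y | x | U z y; U → y x | z z | S

Generating nonterminals: {Q, R, S, T, U}.
Reachable from S after that: {S, U}.
Removed useless symbols: {P, Q, R, T} and every production mentioning them.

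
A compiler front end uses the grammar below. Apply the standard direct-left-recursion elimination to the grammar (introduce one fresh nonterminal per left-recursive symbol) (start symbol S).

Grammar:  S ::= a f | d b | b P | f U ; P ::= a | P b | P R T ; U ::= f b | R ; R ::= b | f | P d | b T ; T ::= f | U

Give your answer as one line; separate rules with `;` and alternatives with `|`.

S ::= a f | d b | b P | f U; P ::= a P'; U ::= f b | R; R ::= b | f | P d | b T; T ::= f | U; P' ::= b P' | R T P' | ε

P is directly left-recursive.
For P: α = {b, R T}, β = {a}. Rewrite as P → β P' and P' → α P' | ε.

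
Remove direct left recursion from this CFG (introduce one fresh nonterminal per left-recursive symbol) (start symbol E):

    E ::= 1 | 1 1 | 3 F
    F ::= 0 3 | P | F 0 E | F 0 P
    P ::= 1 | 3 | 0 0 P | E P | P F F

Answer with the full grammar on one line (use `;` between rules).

F, P are directly left-recursive.
For F: α = {0 E, 0 P}, β = {0 3, P}. Rewrite as F → β F' and F' → α F' | ε.
For P: α = {F F}, β = {1, 3, 0 0 P, E P}. Rewrite as P → β P' and P' → α P' | ε.

E ::= 1 | 1 1 | 3 F; F ::= 0 3 F' | P F'; P ::= 1 P' | 3 P' | 0 0 P P' | E P P'; F' ::= 0 E F' | 0 P F' | ε; P' ::= F F P' | ε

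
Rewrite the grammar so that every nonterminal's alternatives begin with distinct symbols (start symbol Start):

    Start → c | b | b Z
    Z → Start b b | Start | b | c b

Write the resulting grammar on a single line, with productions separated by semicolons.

Start has alternatives sharing prefix 'b': factor to Start → b Start1 with Start1 → ε | Z.
Z has alternatives sharing prefix 'Start': factor to Z → Start Z1 with Z1 → b b | ε.

Start → c | b Start1; Z → b | c b | Start Z1; Start1 → ε | Z; Z1 → b b | ε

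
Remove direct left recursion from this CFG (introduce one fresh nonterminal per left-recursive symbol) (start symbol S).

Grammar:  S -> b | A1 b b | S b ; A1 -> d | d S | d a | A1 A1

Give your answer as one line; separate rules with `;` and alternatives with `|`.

Directly left-recursive nonterminals: S, A1.
For S: α = {b}, β = {b, A1 b b}. Rewrite as S → β S' and S' → α S' | ε.
For A1: α = {A1}, β = {d, d S, d a}. Rewrite as A1 → β A1' and A1' → α A1' | ε.

S -> b S' | A1 b b S'; A1 -> d A1' | d S A1' | d a A1'; S' -> b S' | ε; A1' -> A1 A1' | ε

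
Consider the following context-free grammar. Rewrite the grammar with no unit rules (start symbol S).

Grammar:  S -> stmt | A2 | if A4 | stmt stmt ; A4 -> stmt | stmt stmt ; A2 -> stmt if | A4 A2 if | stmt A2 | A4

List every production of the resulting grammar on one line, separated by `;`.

Unit pairs: A2 ⇒* {A4}; S ⇒* {A2, A4}.
For each unit pair (A, B), copy every non-unit production of B to A, then drop all unit productions.

S -> stmt | stmt stmt | stmt if | A4 A2 if | stmt A2 | if A4; A4 -> stmt | stmt stmt; A2 -> stmt | stmt stmt | stmt if | A4 A2 if | stmt A2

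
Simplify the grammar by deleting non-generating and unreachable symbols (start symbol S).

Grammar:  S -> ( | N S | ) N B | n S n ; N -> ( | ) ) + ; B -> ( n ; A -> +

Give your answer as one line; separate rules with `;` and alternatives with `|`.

S -> ( | N S | ) N B | n S n; N -> ( | ) ) +; B -> ( n

Generating nonterminals: {A, B, N, S}.
Reachable from S after that: {B, N, S}.
Removed useless symbols: {A} and every production mentioning them.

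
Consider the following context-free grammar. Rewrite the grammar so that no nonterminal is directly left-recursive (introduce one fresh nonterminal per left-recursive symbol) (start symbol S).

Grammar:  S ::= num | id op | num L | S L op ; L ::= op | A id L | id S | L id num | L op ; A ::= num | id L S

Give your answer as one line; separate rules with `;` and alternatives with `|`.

S ::= num S' | id op S' | num L S'; L ::= op L' | A id L L' | id S L'; A ::= num | id L S; S' ::= L op S' | ε; L' ::= id num L' | op L' | ε

Directly left-recursive nonterminals: S, L.
For S: α = {L op}, β = {num, id op, num L}. Rewrite as S → β S' and S' → α S' | ε.
For L: α = {id num, op}, β = {op, A id L, id S}. Rewrite as L → β L' and L' → α L' | ε.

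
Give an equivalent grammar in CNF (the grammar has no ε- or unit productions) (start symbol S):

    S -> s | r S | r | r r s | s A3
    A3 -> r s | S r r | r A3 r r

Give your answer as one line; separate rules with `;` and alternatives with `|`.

S -> s | X1 S | r | X1 Y1 | X2 A3; A3 -> X1 X2 | S Y2 | X1 Y3; X1 -> r; X2 -> s; Y1 -> X1 X2; Y2 -> X1 X1; Y3 -> A3 Y4; Y4 -> X1 X1

Introduce a nonterminal for each terminal appearing in a rule of length ≥ 2: X1 → r, X2 → s.
Binarize each right-hand side of length ≥ 3 by chaining fresh nonterminals (Y1, Y2, …): affected rules were S → X1 X1 X2; A3 → S X1 X1; A3 → X1 A3 X1 X1.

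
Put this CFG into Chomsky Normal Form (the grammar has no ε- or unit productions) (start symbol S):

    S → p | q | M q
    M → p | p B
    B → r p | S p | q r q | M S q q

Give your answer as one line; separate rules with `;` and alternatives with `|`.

Introduce a nonterminal for each terminal appearing in a rule of length ≥ 2: X1 → q, X2 → p, X3 → r.
Binarize each right-hand side of length ≥ 3 by chaining fresh nonterminals (Y1, Y2, …): affected rules were B → X1 X3 X1; B → M S X1 X1.

S → p | q | M X1; M → p | X2 B; B → X3 X2 | S X2 | X1 Y1 | M Y2; X1 → q; X2 → p; X3 → r; Y1 → X3 X1; Y2 → S Y3; Y3 → X1 X1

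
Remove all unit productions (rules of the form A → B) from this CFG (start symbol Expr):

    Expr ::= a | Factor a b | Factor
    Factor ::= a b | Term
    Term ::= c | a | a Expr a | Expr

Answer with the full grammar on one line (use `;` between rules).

Unit pairs: Expr ⇒* {Factor, Term}; Factor ⇒* {Expr, Term}; Term ⇒* {Expr, Factor}.
For every A with A ⇒* B via unit rules, add B's non-unit alternatives to A; then delete every rule of the form X → Y.

Expr ::= c | a | a Expr a | a b | Factor a b; Factor ::= c | a | a Expr a | a b | Factor a b; Term ::= c | a | a Expr a | a b | Factor a b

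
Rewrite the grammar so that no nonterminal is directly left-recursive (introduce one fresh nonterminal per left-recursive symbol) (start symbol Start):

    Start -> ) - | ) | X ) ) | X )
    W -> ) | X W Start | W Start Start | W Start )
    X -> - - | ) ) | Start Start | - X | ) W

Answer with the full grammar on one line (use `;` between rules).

Directly left-recursive nonterminal: W.
For W: α = {Start Start, Start )}, β = {), X W Start}. Rewrite as W → β W1 and W1 → α W1 | ε.

Start -> ) - | ) | X ) ) | X ); W -> ) W1 | X W Start W1; X -> - - | ) ) | Start Start | - X | ) W; W1 -> Start Start W1 | Start ) W1 | ε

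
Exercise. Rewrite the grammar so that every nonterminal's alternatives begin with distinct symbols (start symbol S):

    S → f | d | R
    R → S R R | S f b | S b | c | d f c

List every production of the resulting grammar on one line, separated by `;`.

S → f | d | R; R → c | d f c | S R'; R' → R R | f b | b

R has alternatives sharing prefix 'S': factor to R → S R' with R' → R R | f b | b.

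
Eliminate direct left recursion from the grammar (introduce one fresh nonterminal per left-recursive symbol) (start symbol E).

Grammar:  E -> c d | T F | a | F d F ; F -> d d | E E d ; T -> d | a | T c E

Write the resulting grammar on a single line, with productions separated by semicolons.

Left recursion appears on T.
For T: α = {c E}, β = {d, a}. Rewrite as T → β T' and T' → α T' | ε.

E -> c d | T F | a | F d F; F -> d d | E E d; T -> d T' | a T'; T' -> c E T' | ε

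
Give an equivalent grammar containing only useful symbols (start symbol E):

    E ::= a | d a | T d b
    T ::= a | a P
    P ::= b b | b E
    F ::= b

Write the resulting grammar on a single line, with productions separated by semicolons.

Generating nonterminals: {E, F, P, T}.
Reachable from E after that: {E, P, T}.
Removed useless symbols: {F} and every production mentioning them.

E ::= a | d a | T d b; T ::= a | a P; P ::= b b | b E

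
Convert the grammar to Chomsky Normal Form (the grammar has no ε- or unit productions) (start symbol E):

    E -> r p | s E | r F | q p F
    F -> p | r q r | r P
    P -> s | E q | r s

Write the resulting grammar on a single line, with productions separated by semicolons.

E -> X1 X2 | X3 E | X1 F | X4 Y1; F -> p | X1 Y2 | X1 P; P -> s | E X4 | X1 X3; X1 -> r; X2 -> p; X3 -> s; X4 -> q; Y1 -> X2 F; Y2 -> X4 X1

Introduce a nonterminal for each terminal appearing in a rule of length ≥ 2: X1 → r, X2 → p, X3 → s, X4 → q.
Binarize each right-hand side of length ≥ 3 by chaining fresh nonterminals (Y1, Y2, …): affected rules were E → X4 X2 F; F → X1 X4 X1.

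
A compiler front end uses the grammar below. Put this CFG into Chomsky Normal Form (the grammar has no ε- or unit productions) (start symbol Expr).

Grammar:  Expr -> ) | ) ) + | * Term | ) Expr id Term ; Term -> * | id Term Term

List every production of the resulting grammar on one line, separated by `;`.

Expr -> ) | X1 Y1 | X3 Term | X1 Y2; Term -> * | X4 Y4; X1 -> ); X2 -> +; X3 -> *; X4 -> id; Y1 -> X1 X2; Y2 -> Expr Y3; Y3 -> X4 Term; Y4 -> Term Term

Introduce a nonterminal for each terminal appearing in a rule of length ≥ 2: X1 → ), X2 → +, X3 → *, X4 → id.
Binarize each right-hand side of length ≥ 3 by chaining fresh nonterminals (Y1, Y2, …): affected rules were Expr → X1 X1 X2; Expr → X1 Expr X4 Term; Term → X4 Term Term.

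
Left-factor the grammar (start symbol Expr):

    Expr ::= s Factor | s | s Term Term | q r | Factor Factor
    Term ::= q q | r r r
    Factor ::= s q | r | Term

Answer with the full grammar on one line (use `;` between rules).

Expr has alternatives sharing prefix 's': factor to Expr → s Expr1 with Expr1 → Factor | ε | Term Term.

Expr ::= q r | Factor Factor | s Expr1; Term ::= q q | r r r; Factor ::= s q | r | Term; Expr1 ::= Factor | epsilon | Term Term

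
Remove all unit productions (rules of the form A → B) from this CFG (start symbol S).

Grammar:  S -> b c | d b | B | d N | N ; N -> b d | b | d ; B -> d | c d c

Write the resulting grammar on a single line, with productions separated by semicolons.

S -> d | c d c | b c | d b | d N | b d | b; N -> b d | b | d; B -> d | c d c

Unit pairs: S ⇒* {B, N}.
Replace each nonterminal's rules with the union of the non-unit rules of every nonterminal it unit-derives.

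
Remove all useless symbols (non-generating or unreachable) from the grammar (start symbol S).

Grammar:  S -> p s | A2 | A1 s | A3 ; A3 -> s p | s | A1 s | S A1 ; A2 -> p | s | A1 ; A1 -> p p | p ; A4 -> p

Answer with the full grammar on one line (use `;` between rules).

Generating nonterminals: {A1, A2, A3, A4, S}.
Reachable from S after that: {A1, A2, A3, S}.
Removed useless symbols: {A4} and every production mentioning them.

S -> p s | A2 | A1 s | A3; A3 -> s p | s | A1 s | S A1; A2 -> p | s | A1; A1 -> p p | p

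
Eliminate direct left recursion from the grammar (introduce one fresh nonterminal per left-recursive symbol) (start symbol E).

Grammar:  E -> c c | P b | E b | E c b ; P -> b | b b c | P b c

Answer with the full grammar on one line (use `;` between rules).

E -> c c E' | P b E'; P -> b P' | b b c P'; E' -> b E' | c b E' | ε; P' -> b c P' | ε

Directly left-recursive nonterminals: E, P.
For E: α = {b, c b}, β = {c c, P b}. Rewrite as E → β E' and E' → α E' | ε.
For P: α = {b c}, β = {b, b b c}. Rewrite as P → β P' and P' → α P' | ε.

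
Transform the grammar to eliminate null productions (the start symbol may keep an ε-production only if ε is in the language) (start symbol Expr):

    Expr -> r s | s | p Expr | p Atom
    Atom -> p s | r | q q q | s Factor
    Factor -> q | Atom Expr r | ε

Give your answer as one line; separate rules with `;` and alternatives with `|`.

Expr -> r s | s | p Expr | p Atom; Atom -> p s | r | q q q | s Factor | s; Factor -> q | Atom Expr r

Nullable set = {Factor}.
ε ∉ L(G), so no ε-production is kept.
Add the nullable-subset variants: Atom → s Factor gives s Factor | s.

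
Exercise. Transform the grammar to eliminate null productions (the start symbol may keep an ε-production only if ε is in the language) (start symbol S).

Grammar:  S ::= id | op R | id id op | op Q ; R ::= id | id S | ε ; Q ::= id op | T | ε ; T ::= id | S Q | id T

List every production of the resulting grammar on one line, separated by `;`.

The nullable symbols are {Q, R}.
ε ∉ L(G), so no ε-production is kept.
For each production, add variants omitting each subset of nullable occurrences: S → op R gives op R | op. T → S Q gives S Q | S.

S ::= id | op R | op | id id op | op Q; R ::= id | id S; Q ::= id op | T; T ::= id | S Q | S | id T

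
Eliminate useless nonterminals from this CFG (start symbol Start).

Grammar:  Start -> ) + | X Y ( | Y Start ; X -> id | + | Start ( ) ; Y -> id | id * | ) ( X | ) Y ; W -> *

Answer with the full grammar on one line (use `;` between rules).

Generating nonterminals: {Start, W, X, Y}.
Reachable from Start after that: {Start, X, Y}.
Removed useless symbols: {W} and every production mentioning them.

Start -> ) + | X Y ( | Y Start; X -> id | + | Start ( ); Y -> id | id * | ) ( X | ) Y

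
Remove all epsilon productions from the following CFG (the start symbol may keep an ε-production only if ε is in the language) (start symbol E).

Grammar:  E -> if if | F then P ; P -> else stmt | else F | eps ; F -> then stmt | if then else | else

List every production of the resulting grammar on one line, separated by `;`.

E -> if if | F then P | F then; P -> else stmt | else F; F -> then stmt | if then else | else

Nullable set = {P}.
ε ∉ L(G), so no ε-production is kept.
Expand every rule over subsets of its nullable positions: E → F then P gives F then P | F then.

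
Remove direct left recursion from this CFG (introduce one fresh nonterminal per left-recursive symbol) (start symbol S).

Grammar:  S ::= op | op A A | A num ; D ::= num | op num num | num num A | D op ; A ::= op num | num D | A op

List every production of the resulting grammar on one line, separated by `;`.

D, A are directly left-recursive.
For D: α = {op}, β = {num, op num num, num num A}. Rewrite as D → β D' and D' → α D' | ε.
For A: α = {op}, β = {op num, num D}. Rewrite as A → β A' and A' → α A' | ε.

S ::= op | op A A | A num; D ::= num D' | op num num D' | num num A D'; A ::= op num A' | num D A'; D' ::= op D' | epsilon; A' ::= op A' | epsilon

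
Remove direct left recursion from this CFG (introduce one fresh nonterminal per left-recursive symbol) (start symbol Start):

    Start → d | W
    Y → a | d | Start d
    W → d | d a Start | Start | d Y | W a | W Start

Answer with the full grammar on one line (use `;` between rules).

Start → d | W; Y → a | d | Start d; W → d W1 | d a Start W1 | Start W1 | d Y W1; W1 → a W1 | Start W1 | ε

W is directly left-recursive.
For W: α = {a, Start}, β = {d, d a Start, Start, d Y}. Rewrite as W → β W1 and W1 → α W1 | ε.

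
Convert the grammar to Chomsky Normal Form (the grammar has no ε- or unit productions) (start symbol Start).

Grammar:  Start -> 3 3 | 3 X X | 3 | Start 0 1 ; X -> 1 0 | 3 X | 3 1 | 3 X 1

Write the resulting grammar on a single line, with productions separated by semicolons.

Start -> X1 X1 | X1 Y1 | 3 | Start Y2; X -> X3 X2 | X1 X | X1 X3 | X1 Y3; X1 -> 3; X2 -> 0; X3 -> 1; Y1 -> X X; Y2 -> X2 X3; Y3 -> X X3

Introduce a nonterminal for each terminal appearing in a rule of length ≥ 2: X1 → 3, X2 → 0, X3 → 1.
Binarize each right-hand side of length ≥ 3 by chaining fresh nonterminals (Y1, Y2, …): affected rules were Start → X1 X X; Start → Start X2 X3; X → X1 X X3.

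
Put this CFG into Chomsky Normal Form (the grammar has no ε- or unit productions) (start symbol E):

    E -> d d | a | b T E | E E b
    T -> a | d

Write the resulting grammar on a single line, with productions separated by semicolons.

Introduce a nonterminal for each terminal appearing in a rule of length ≥ 2: X1 → d, X2 → b.
Binarize each right-hand side of length ≥ 3 by chaining fresh nonterminals (Y1, Y2, …): affected rules were E → X2 T E; E → E E X2.

E -> X1 X1 | a | X2 Y1 | E Y2; T -> a | d; X1 -> d; X2 -> b; Y1 -> T E; Y2 -> E X2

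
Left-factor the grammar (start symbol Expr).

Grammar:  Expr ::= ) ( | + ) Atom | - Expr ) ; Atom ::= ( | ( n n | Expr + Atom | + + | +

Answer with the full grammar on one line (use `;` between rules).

Expr ::= ) ( | + ) Atom | - Expr ); Atom ::= Expr + Atom | ( Atom1 | + Atom2; Atom1 ::= epsilon | n n; Atom2 ::= + | epsilon

Atom has alternatives sharing prefix '(': factor to Atom → ( Atom1 with Atom1 → ε | n n.
Atom has alternatives sharing prefix '+': factor to Atom → + Atom2 with Atom2 → + | ε.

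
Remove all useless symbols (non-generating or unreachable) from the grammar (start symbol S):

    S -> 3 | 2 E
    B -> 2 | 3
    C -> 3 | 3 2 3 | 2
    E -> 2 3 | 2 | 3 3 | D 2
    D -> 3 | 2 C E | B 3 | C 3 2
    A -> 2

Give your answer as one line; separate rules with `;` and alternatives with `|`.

Generating nonterminals: {A, B, C, D, E, S}.
Reachable from S after that: {B, C, D, E, S}.
Removed useless symbols: {A} and every production mentioning them.

S -> 3 | 2 E; B -> 2 | 3; C -> 3 | 3 2 3 | 2; E -> 2 3 | 2 | 3 3 | D 2; D -> 3 | 2 C E | B 3 | C 3 2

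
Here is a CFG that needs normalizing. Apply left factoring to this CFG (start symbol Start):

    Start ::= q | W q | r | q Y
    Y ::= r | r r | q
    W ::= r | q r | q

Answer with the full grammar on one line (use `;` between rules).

Start ::= W q | r | q Start1; Y ::= q | r Y1; W ::= r | q W1; Start1 ::= ε | Y; Y1 ::= ε | r; W1 ::= r | ε

Start has alternatives sharing prefix 'q': factor to Start → q Start1 with Start1 → ε | Y.
Y has alternatives sharing prefix 'r': factor to Y → r Y1 with Y1 → ε | r.
W has alternatives sharing prefix 'q': factor to W → q W1 with W1 → r | ε.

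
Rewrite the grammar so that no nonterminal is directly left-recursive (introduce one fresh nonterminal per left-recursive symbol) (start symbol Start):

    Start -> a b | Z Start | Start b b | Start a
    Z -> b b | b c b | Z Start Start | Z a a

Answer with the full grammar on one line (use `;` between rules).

Start, Z are directly left-recursive.
For Start: α = {b b, a}, β = {a b, Z Start}. Rewrite as Start → β Start1 and Start1 → α Start1 | ε.
For Z: α = {Start Start, a a}, β = {b b, b c b}. Rewrite as Z → β Z1 and Z1 → α Z1 | ε.

Start -> a b Start1 | Z Start Start1; Z -> b b Z1 | b c b Z1; Start1 -> b b Start1 | a Start1 | ε; Z1 -> Start Start Z1 | a a Z1 | ε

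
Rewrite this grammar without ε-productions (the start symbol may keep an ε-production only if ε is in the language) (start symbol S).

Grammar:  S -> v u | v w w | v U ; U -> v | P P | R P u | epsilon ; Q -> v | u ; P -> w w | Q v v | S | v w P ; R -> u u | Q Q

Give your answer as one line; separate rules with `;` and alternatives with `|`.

The nullable symbols are {U}.
ε ∉ L(G), so no ε-production is kept.
For each production, add variants omitting each subset of nullable occurrences: S → v U gives v U | v.

S -> v u | v w w | v U | v; U -> v | P P | R P u; Q -> v | u; P -> w w | Q v v | S | v w P; R -> u u | Q Q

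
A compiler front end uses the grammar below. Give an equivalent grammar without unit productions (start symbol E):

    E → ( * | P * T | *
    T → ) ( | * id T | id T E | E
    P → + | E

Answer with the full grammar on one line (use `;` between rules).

Unit pairs: P ⇒* {E}; T ⇒* {E}.
Replace each nonterminal's rules with the union of the non-unit rules of every nonterminal it unit-derives.

E → ( * | P * T | *; T → ( * | P * T | * | ) ( | * id T | id T E; P → ( * | P * T | * | +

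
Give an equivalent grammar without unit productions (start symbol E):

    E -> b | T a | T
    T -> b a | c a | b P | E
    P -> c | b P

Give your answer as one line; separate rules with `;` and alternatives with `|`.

E -> b | T a | b a | c a | b P; T -> b | T a | b a | c a | b P; P -> c | b P

Unit pairs: E ⇒* {T}; T ⇒* {E}.
For every A with A ⇒* B via unit rules, add B's non-unit alternatives to A; then delete every rule of the form X → Y.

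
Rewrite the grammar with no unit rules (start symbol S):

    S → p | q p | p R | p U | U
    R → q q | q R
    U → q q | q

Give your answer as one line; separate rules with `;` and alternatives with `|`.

Unit pairs: S ⇒* {U}.
Replace each nonterminal's rules with the union of the non-unit rules of every nonterminal it unit-derives.

S → q q | q | p | q p | p R | p U; R → q q | q R; U → q q | q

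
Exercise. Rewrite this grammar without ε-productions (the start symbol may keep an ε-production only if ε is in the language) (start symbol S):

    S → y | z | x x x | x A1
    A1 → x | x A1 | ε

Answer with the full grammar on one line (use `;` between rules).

The nullable symbols are {A1}.
ε ∉ L(G), so no ε-production is kept.
Expand every rule over subsets of its nullable positions: S → x A1 gives x A1 | x.

S → y | z | x x x | x A1 | x; A1 → x | x A1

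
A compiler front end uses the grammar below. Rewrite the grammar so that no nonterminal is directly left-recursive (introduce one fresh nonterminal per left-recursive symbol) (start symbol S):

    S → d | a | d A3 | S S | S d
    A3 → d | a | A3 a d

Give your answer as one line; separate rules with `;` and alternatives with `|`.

S → d S' | a S' | d A3 S'; A3 → d A3' | a A3'; S' → S S' | d S' | ε; A3' → a d A3' | ε

Directly left-recursive nonterminals: S, A3.
For S: α = {S, d}, β = {d, a, d A3}. Rewrite as S → β S' and S' → α S' | ε.
For A3: α = {a d}, β = {d, a}. Rewrite as A3 → β A3' and A3' → α A3' | ε.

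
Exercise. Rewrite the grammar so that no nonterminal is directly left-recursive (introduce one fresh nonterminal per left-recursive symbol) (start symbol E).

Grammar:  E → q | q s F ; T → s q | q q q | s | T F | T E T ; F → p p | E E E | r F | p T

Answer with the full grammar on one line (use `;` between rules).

E → q | q s F; T → s q T' | q q q T' | s T'; F → p p | E E E | r F | p T; T' → F T' | E T T' | ε

Directly left-recursive nonterminal: T.
For T: α = {F, E T}, β = {s q, q q q, s}. Rewrite as T → β T' and T' → α T' | ε.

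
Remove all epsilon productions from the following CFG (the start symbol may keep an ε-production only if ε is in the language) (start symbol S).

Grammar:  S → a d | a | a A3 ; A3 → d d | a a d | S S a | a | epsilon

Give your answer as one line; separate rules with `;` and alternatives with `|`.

S → a d | a | a A3; A3 → d d | a a d | S S a | a

Nullable set = {A3}.
ε ∉ L(G), so no ε-production is kept.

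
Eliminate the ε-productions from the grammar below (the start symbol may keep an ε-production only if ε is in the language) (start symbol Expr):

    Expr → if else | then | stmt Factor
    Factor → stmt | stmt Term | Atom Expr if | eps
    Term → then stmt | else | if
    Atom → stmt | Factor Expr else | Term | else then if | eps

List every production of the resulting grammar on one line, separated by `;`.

The nullable symbols are {Atom, Factor}.
ε ∉ L(G), so no ε-production is kept.
For each production, add variants omitting each subset of nullable occurrences: Expr → stmt Factor gives stmt Factor | stmt. Factor → Atom Expr if gives Atom Expr if | Expr if. Atom → Factor Expr else gives Factor Expr else | Expr else.

Expr → if else | then | stmt Factor | stmt; Factor → stmt | stmt Term | Atom Expr if | Expr if; Term → then stmt | else | if; Atom → stmt | Factor Expr else | Expr else | Term | else then if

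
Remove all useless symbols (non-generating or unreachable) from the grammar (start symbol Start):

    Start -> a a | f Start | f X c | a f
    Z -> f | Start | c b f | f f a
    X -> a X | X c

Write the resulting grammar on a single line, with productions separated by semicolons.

Generating nonterminals: {Start, Z}.
Reachable from Start after that: {Start}.
Removed useless symbols: {X, Z} and every production mentioning them.

Start -> a a | f Start | a f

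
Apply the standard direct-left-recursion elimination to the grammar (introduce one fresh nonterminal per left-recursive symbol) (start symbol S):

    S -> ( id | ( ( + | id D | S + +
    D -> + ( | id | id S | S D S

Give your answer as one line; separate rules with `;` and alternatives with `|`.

Directly left-recursive nonterminal: S.
For S: α = {+ +}, β = {( id, ( ( +, id D}. Rewrite as S → β S' and S' → α S' | ε.

S -> ( id S' | ( ( + S' | id D S'; D -> + ( | id | id S | S D S; S' -> + + S' | ε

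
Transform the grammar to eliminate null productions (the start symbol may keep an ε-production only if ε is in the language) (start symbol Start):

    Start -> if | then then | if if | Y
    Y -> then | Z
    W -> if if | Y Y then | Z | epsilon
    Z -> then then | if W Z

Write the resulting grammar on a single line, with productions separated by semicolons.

Start -> if | then then | if if | Y; Y -> then | Z; W -> if if | Y Y then | Z; Z -> then then | if W Z | if Z

The nullable symbols are {W}.
ε ∉ L(G), so no ε-production is kept.
For each production, add variants omitting each subset of nullable occurrences: Z → if W Z gives if W Z | if Z.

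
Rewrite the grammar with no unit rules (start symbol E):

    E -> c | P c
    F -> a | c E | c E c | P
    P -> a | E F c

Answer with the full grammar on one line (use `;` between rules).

E -> c | P c; F -> a | c E | c E c | E F c; P -> a | E F c

Unit pairs: F ⇒* {P}.
For every A with A ⇒* B via unit rules, add B's non-unit alternatives to A; then delete every rule of the form X → Y.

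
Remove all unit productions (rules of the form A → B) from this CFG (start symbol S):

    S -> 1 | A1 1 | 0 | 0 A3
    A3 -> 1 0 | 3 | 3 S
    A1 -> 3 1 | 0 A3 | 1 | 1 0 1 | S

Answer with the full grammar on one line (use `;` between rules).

S -> 1 | A1 1 | 0 | 0 A3; A3 -> 1 0 | 3 | 3 S; A1 -> 3 1 | 0 A3 | 1 | 1 0 1 | A1 1 | 0

Unit pairs: A1 ⇒* {S}.
For every A with A ⇒* B via unit rules, add B's non-unit alternatives to A; then delete every rule of the form X → Y.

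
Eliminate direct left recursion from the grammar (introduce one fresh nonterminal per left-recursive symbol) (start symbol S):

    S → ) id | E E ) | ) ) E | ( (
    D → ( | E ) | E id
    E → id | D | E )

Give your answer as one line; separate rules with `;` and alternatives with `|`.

E is directly left-recursive.
For E: α = {)}, β = {id, D}. Rewrite as E → β E' and E' → α E' | ε.

S → ) id | E E ) | ) ) E | ( (; D → ( | E ) | E id; E → id E' | D E'; E' → ) E' | ε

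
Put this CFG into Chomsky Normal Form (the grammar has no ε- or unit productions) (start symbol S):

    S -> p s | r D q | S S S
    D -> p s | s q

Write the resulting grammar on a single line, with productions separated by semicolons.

S -> X1 X2 | X3 Y1 | S Y2; D -> X1 X2 | X2 X4; X1 -> p; X2 -> s; X3 -> r; X4 -> q; Y1 -> D X4; Y2 -> S S

Introduce a nonterminal for each terminal appearing in a rule of length ≥ 2: X1 → p, X2 → s, X3 → r, X4 → q.
Binarize each right-hand side of length ≥ 3 by chaining fresh nonterminals (Y1, Y2, …): affected rules were S → X3 D X4; S → S S S.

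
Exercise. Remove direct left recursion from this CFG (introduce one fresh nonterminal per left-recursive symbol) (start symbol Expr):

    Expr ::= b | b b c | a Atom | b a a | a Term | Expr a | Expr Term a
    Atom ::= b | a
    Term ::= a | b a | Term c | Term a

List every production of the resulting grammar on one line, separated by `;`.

Expr ::= b Expr1 | b b c Expr1 | a Atom Expr1 | b a a Expr1 | a Term Expr1; Atom ::= b | a; Term ::= a Term1 | b a Term1; Expr1 ::= a Expr1 | Term a Expr1 | ε; Term1 ::= c Term1 | a Term1 | ε

Left recursion appears on Expr, Term.
For Expr: α = {a, Term a}, β = {b, b b c, a Atom, b a a, a Term}. Rewrite as Expr → β Expr1 and Expr1 → α Expr1 | ε.
For Term: α = {c, a}, β = {a, b a}. Rewrite as Term → β Term1 and Term1 → α Term1 | ε.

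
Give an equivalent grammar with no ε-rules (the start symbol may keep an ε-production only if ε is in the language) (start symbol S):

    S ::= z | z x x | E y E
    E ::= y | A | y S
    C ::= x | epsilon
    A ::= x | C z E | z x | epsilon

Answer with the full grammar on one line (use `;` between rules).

S ::= z | z x x | E y E | E y | y E | y; E ::= y | A | y S; C ::= x; A ::= x | C z E | C z | z E | z | z x

Nullable set = {A, C, E}.
ε ∉ L(G), so no ε-production is kept.
Add the nullable-subset variants: S → E y E gives E y E | E y | y E | y. A → C z E gives C z E | C z | z E | z.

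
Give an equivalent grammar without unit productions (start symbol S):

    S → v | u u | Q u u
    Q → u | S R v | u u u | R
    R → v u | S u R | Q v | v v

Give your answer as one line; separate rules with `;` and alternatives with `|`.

Unit pairs: Q ⇒* {R}.
For each unit pair (A, B), copy every non-unit production of B to A, then drop all unit productions.

S → v | u u | Q u u; Q → v u | S u R | Q v | v v | u | S R v | u u u; R → v u | S u R | Q v | v v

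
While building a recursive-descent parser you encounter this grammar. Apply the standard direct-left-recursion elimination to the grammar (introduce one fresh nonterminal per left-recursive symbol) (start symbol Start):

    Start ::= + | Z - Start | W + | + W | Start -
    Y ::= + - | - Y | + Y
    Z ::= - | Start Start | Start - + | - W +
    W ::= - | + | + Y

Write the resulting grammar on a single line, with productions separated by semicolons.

Start ::= + Start1 | Z - Start Start1 | W + Start1 | + W Start1; Y ::= + - | - Y | + Y; Z ::= - | Start Start | Start - + | - W +; W ::= - | + | + Y; Start1 ::= - Start1 | ε

Directly left-recursive nonterminal: Start.
For Start: α = {-}, β = {+, Z - Start, W +, + W}. Rewrite as Start → β Start1 and Start1 → α Start1 | ε.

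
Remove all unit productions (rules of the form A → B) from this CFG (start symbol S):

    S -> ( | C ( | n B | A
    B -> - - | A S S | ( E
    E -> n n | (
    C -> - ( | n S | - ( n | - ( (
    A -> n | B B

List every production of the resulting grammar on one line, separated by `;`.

Unit pairs: S ⇒* {A}.
For every A with A ⇒* B via unit rules, add B's non-unit alternatives to A; then delete every rule of the form X → Y.

S -> ( | C ( | n B | n | B B; B -> - - | A S S | ( E; E -> n n | (; C -> - ( | n S | - ( n | - ( (; A -> n | B B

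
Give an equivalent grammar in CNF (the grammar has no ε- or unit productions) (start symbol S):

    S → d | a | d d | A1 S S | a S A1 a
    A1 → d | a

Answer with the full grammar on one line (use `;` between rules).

Introduce a nonterminal for each terminal appearing in a rule of length ≥ 2: X1 → d, X2 → a.
Binarize each right-hand side of length ≥ 3 by chaining fresh nonterminals (Y1, Y2, …): affected rules were S → A1 S S; S → X2 S A1 X2.

S → d | a | X1 X1 | A1 Y1 | X2 Y2; A1 → d | a; X1 → d; X2 → a; Y1 → S S; Y2 → S Y3; Y3 → A1 X2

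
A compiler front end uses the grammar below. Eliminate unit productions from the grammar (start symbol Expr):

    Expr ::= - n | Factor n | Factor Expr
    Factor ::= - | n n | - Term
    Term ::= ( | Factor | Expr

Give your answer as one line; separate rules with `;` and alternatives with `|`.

Expr ::= - n | Factor n | Factor Expr; Factor ::= - | n n | - Term; Term ::= ( | - | n n | - Term | - n | Factor n | Factor Expr

Unit pairs: Term ⇒* {Expr, Factor}.
For each unit pair (A, B), copy every non-unit production of B to A, then drop all unit productions.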